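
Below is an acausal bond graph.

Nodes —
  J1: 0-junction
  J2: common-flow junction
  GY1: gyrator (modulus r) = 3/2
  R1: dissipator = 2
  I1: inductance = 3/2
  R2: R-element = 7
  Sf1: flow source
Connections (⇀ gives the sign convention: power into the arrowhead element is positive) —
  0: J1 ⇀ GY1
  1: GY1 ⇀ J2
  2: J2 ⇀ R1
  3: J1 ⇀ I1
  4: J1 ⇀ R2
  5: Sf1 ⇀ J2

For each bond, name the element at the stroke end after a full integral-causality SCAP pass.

b5 stroke at Sf1  (Sf1: flow source, stroke at near end)
b1 stroke at J2  (common-f at J2 fixed by 5)
b2 stroke at J2  (common-f at J2 fixed by 5)
b0 stroke at J1  (GY1 both-in/both-out from 1)
b3 stroke at I1  (0-jn J1 has e-setter on 0)
b4 stroke at R2  (common-e at J1 fixed by 0)

#0 |J1
#1 |J2
#2 |J2
#3 |I1
#4 |R2
#5 |Sf1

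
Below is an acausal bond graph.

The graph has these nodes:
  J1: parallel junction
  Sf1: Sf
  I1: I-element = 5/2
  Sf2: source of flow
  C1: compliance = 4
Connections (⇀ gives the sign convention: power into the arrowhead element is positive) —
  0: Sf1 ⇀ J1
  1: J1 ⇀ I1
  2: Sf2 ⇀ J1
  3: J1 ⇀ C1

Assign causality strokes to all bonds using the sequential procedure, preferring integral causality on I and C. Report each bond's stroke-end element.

#0 stroke at Sf1
#1 stroke at I1
#2 stroke at Sf2
#3 stroke at J1

bond 0 →Sf1  (source Sf1 imposes f)
bond 2 →Sf2  (source Sf2 imposes f)
bond 1 →I1  (prefer integral on I1)
bond 3 →J1  (only one effort-in slot at J1)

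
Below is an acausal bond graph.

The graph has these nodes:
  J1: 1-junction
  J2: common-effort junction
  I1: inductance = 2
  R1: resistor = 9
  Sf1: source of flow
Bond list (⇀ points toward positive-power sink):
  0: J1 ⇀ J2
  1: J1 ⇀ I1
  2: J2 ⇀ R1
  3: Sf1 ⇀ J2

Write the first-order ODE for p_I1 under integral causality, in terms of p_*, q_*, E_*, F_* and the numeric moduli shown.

#3 stroke at Sf1  (Sf1 fixes flow; stroke at Sf1)
#1 stroke at I1  (I1 outputs flow p/I1)
#0 stroke at J1  (J1 flow already set via bond 1)
#2 stroke at J2  (J2 needs exactly one e-in)

dp_I1/dt = -9*F_Sf1 - 9*p_I1/2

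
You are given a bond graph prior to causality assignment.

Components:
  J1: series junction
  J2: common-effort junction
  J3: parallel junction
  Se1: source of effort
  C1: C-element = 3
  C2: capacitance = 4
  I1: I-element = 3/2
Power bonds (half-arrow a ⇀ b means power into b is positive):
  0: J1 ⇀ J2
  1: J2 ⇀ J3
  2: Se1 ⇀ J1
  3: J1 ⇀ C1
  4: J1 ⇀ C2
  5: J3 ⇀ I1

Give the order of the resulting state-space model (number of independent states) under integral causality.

bond 2 stroke→J1  (Se1 fixes effort; stroke away)
bond 3 stroke→J1  (C1 outputs effort q/C1)
bond 4 stroke→J1  (C2: C, integral causality)
bond 0 stroke→J2  (J1 needs exactly one f-in)
bond 1 stroke→J3  (0-jn J2 has e-setter on 0)
bond 5 stroke→I1  (common-e at J3 fixed by 1)

3  (C1, C2, I1 all integral)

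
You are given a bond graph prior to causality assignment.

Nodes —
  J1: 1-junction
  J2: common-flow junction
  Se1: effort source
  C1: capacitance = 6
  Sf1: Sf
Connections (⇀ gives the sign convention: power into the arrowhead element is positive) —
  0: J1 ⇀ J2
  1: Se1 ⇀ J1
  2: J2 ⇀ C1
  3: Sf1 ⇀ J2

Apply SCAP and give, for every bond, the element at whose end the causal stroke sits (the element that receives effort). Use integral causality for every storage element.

b0 →J2
b1 →J1
b2 →J2
b3 →Sf1

β1 →J1  (source Se1 imposes e)
β3 →Sf1  (source Sf1 imposes f)
β0 →J2  (only one flow-in slot at J1)
β2 →J2  (J2: bond 3 brought flow, rest push out)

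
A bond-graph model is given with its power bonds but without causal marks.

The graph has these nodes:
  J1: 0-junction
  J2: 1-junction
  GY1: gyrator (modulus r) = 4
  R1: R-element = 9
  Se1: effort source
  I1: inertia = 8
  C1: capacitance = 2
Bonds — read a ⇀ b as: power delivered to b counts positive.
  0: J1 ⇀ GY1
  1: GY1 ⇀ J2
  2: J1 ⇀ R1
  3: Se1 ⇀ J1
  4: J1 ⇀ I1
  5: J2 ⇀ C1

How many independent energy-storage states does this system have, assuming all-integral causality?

β3 stroke→J1  (source Se1 imposes e)
β0 stroke→GY1  (J1 effort already set via bond 3)
β2 stroke→R1  (J1 effort already set via bond 3)
β4 stroke→I1  (J1: bond 3 brought effort, rest push out)
β1 stroke→GY1  (GY GY1: same side as bond 0)
β5 stroke→J2  (J2 flow already set via bond 1)

2  (C1, I1 all integral)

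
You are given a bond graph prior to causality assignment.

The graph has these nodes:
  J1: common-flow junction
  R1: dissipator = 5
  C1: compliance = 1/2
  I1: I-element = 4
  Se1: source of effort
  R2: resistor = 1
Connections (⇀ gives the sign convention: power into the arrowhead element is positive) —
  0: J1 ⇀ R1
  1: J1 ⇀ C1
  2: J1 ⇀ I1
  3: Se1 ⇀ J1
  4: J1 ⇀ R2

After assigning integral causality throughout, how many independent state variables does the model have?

2  (C1, I1 all integral)

β3 →J1  (Se1 (Se) sets effort on bond)
β1 →J1  (prefer integral on C1)
β2 →I1  (I1 outputs flow p/I1)
β0 →J1  (J1 flow already set via bond 2)
β4 →J1  (1-jn J1 has f-setter on 2)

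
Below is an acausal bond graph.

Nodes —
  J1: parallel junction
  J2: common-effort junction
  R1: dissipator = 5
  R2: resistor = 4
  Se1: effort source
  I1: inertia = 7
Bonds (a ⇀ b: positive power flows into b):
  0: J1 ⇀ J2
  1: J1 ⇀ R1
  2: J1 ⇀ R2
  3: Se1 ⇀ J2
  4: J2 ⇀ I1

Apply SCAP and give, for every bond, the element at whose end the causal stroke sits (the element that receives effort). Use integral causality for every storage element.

bond 3 |J2  (source Se1 imposes e)
bond 0 |J1  (0-jn J2 has e-setter on 3)
bond 4 |I1  (0-jn J2 has e-setter on 3)
bond 1 |R1  (J1: bond 0 brought effort, rest push out)
bond 2 |R2  (common-e at J1 fixed by 0)

#0 stroke at J1
#1 stroke at R1
#2 stroke at R2
#3 stroke at J2
#4 stroke at I1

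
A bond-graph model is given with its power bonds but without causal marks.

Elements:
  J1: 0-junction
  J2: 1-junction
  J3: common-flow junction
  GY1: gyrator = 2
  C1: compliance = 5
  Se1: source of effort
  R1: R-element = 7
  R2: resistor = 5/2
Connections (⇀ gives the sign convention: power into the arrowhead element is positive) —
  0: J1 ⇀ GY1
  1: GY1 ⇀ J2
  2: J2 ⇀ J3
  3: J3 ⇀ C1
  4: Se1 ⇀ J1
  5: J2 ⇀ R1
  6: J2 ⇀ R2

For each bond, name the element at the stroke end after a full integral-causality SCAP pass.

#0 stroke→GY1
#1 stroke→GY1
#2 stroke→J2
#3 stroke→J3
#4 stroke→J1
#5 stroke→J2
#6 stroke→J2

bond 4 stroke→J1  (Se1: effort source, stroke at far end)
bond 0 stroke→GY1  (J1 effort already set via bond 4)
bond 1 stroke→GY1  (GY1: gyrator matches bond 0)
bond 2 stroke→J2  (J2: bond 1 brought flow, rest push out)
bond 5 stroke→J2  (common-f at J2 fixed by 1)
bond 6 stroke→J2  (1-jn J2 has f-setter on 1)
bond 3 stroke→J3  (J3 flow already set via bond 2)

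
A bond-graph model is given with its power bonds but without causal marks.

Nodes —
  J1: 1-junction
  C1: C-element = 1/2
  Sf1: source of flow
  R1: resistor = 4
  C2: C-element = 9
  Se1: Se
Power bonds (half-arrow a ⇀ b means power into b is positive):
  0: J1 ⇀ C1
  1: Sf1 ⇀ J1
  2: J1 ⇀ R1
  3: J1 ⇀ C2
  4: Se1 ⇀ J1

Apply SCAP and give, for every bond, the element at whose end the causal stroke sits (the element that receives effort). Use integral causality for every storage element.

bond 1 stroke→Sf1  (source Sf1 imposes f)
bond 4 stroke→J1  (Se1: effort source, stroke at far end)
bond 0 stroke→J1  (1-jn J1 has f-setter on 1)
bond 2 stroke→J1  (J1: bond 1 brought flow, rest push out)
bond 3 stroke→J1  (J1: bond 1 brought flow, rest push out)

#0 →J1
#1 →Sf1
#2 →J1
#3 →J1
#4 →J1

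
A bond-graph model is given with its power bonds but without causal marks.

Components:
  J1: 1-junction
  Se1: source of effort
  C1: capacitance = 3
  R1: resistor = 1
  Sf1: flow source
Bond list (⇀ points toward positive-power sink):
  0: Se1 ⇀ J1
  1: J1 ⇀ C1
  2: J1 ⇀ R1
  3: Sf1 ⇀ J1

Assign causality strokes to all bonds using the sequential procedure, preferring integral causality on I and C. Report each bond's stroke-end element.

β0 →J1
β1 →J1
β2 →J1
β3 →Sf1

β0 stroke→J1  (Se1 (Se) sets effort on bond)
β3 stroke→Sf1  (Sf1 (Sf) sets flow on bond)
β1 stroke→J1  (J1 flow already set via bond 3)
β2 stroke→J1  (J1 flow already set via bond 3)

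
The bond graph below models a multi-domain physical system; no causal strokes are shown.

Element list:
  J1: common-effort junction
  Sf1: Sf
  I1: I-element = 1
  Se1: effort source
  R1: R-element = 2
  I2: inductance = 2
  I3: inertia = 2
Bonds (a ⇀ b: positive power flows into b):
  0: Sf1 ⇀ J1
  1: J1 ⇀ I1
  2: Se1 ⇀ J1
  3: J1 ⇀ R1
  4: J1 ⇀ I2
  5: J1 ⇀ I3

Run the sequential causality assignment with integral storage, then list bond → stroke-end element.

#0 |Sf1
#1 |I1
#2 |J1
#3 |R1
#4 |I2
#5 |I3

b0 |Sf1  (source Sf1 imposes f)
b2 |J1  (Se1 fixes effort; stroke away)
b1 |I1  (J1: bond 2 brought effort, rest push out)
b3 |R1  (0-jn J1 has e-setter on 2)
b4 |I2  (J1: bond 2 brought effort, rest push out)
b5 |I3  (0-jn J1 has e-setter on 2)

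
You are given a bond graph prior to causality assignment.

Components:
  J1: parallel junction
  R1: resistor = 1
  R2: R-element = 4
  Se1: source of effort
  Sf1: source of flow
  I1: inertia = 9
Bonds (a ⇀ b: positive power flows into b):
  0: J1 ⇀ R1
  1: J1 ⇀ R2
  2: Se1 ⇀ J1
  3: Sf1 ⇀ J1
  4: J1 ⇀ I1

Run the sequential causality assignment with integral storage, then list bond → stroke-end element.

β2 →J1  (Se1: effort source, stroke at far end)
β3 →Sf1  (Sf1: flow source, stroke at near end)
β0 →R1  (J1: bond 2 brought effort, rest push out)
β1 →R2  (J1: bond 2 brought effort, rest push out)
β4 →I1  (J1 effort already set via bond 2)

bond 0 |R1
bond 1 |R2
bond 2 |J1
bond 3 |Sf1
bond 4 |I1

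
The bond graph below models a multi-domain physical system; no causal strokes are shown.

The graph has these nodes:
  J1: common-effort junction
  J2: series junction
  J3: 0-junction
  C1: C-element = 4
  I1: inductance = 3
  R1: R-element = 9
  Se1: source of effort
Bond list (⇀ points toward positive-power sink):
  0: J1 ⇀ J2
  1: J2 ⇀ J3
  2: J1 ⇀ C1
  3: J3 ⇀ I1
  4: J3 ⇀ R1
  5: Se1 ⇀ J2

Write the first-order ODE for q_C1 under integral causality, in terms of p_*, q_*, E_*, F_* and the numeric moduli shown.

bond 5 stroke→J2  (Se1 fixes effort; stroke away)
bond 2 stroke→J1  (prefer integral on C1)
bond 0 stroke→J2  (J1: bond 2 brought effort, rest push out)
bond 1 stroke→J3  (J2 needs exactly one f-in)
bond 3 stroke→I1  (0-jn J3 has e-setter on 1)
bond 4 stroke→R1  (common-e at J3 fixed by 1)

dq_C1/dt = -E_Se1/9 - p_I1/3 - q_C1/36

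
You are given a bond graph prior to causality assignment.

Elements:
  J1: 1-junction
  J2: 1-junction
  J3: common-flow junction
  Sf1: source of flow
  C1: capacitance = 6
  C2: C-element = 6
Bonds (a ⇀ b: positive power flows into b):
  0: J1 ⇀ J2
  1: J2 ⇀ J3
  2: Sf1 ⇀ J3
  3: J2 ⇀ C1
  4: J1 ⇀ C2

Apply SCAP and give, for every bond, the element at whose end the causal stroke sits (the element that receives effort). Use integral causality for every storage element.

bond 0 stroke at J2
bond 1 stroke at J3
bond 2 stroke at Sf1
bond 3 stroke at J2
bond 4 stroke at J1

#2 stroke at Sf1  (Sf1 fixes flow; stroke at Sf1)
#1 stroke at J3  (common-f at J3 fixed by 2)
#0 stroke at J2  (1-jn J2 has f-setter on 1)
#3 stroke at J2  (J2 flow already set via bond 1)
#4 stroke at J1  (J1 flow already set via bond 0)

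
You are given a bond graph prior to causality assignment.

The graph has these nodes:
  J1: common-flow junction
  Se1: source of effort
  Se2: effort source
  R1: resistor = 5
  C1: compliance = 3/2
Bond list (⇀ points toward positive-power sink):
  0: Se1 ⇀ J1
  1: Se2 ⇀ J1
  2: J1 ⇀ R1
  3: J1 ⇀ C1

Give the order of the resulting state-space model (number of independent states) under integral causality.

#0 →J1  (source Se1 imposes e)
#1 →J1  (Se2 (Se) sets effort on bond)
#3 →J1  (prefer integral on C1)
#2 →R1  (only one flow-in slot at J1)

1  (C1 all integral)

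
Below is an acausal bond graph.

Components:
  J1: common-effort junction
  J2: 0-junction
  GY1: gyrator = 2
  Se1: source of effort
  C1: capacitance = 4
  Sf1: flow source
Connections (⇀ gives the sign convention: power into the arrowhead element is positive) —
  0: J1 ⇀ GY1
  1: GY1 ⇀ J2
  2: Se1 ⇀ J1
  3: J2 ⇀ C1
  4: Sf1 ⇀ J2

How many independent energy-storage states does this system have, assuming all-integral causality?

1  (C1 all integral)

#2 stroke at J1  (source Se1 imposes e)
#4 stroke at Sf1  (Sf1 fixes flow; stroke at Sf1)
#0 stroke at GY1  (common-e at J1 fixed by 2)
#1 stroke at GY1  (GY1: gyrator matches bond 0)
#3 stroke at J2  (only one effort-in slot at J2)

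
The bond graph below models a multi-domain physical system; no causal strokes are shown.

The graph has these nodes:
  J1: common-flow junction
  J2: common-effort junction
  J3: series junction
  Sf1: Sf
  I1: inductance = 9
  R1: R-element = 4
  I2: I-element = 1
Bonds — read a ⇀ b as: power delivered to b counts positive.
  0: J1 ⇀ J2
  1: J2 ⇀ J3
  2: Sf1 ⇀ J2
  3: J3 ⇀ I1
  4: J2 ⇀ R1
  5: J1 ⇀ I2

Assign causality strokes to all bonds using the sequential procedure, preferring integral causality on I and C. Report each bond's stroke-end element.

bond 0 stroke→J1
bond 1 stroke→J3
bond 2 stroke→Sf1
bond 3 stroke→I1
bond 4 stroke→J2
bond 5 stroke→I2

b2 stroke→Sf1  (source Sf1 imposes f)
b3 stroke→I1  (I1 outputs flow p/I1)
b1 stroke→J3  (1-jn J3 has f-setter on 3)
b5 stroke→I2  (I2 integral (f out))
b0 stroke→J1  (common-f at J1 fixed by 5)
b4 stroke→J2  (J2 needs exactly one e-in)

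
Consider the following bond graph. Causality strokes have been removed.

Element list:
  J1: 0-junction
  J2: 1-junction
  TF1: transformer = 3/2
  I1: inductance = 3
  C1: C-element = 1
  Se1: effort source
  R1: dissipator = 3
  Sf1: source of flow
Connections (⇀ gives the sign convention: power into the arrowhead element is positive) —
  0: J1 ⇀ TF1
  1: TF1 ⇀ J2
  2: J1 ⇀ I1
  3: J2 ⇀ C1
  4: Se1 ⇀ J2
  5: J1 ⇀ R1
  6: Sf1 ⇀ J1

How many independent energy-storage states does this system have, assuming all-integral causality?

bond 4 stroke→J2  (Se1 fixes effort; stroke away)
bond 6 stroke→Sf1  (Sf1: flow source, stroke at near end)
bond 2 stroke→I1  (I1: I, integral causality)
bond 3 stroke→J2  (C1: C, integral causality)
bond 1 stroke→TF1  (J2: last free bond brings flow in)
bond 0 stroke→J1  (TF1 one-in-one-out from 1)
bond 5 stroke→R1  (common-e at J1 fixed by 0)

2  (C1, I1 all integral)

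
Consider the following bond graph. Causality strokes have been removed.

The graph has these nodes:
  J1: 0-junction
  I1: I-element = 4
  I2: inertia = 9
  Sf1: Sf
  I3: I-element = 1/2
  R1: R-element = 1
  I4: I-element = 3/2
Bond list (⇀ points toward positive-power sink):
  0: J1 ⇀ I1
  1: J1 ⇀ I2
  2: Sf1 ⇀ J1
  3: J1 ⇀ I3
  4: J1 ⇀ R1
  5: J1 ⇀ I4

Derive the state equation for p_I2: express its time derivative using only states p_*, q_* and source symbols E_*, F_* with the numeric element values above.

β2 stroke→Sf1  (Sf1: flow source, stroke at near end)
β0 stroke→I1  (prefer integral on I1)
β1 stroke→I2  (I2 outputs flow p/I2)
β3 stroke→I3  (I3 outputs flow p/I3)
β5 stroke→I4  (I4 outputs flow p/I4)
β4 stroke→J1  (closing 0-jn rule on J1)

dp_I2/dt = F_Sf1 - p_I1/4 - p_I2/9 - 2*p_I3 - 2*p_I4/3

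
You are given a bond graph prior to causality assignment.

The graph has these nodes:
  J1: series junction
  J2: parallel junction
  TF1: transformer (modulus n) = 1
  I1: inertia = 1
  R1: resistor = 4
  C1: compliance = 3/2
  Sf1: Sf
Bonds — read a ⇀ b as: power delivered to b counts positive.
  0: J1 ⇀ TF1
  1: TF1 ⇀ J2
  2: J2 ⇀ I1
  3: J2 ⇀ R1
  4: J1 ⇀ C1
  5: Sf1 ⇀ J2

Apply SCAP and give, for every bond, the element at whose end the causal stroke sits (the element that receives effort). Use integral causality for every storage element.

#0 |TF1
#1 |J2
#2 |I1
#3 |R1
#4 |J1
#5 |Sf1

β5 stroke at Sf1  (Sf1 (Sf) sets flow on bond)
β2 stroke at I1  (prefer integral on I1)
β4 stroke at J1  (C1 integral (e out))
β0 stroke at TF1  (only one flow-in slot at J1)
β1 stroke at J2  (TF TF1: opposite of bond 0)
β3 stroke at R1  (J2: bond 1 brought effort, rest push out)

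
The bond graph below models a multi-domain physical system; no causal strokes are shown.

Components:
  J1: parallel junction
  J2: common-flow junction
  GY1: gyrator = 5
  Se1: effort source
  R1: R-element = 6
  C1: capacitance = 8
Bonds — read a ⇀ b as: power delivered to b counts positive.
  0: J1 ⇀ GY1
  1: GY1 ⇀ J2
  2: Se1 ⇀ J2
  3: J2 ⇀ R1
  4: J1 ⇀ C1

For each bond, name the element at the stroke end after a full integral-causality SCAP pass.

bond 2 stroke→J2  (Se1 fixes effort; stroke away)
bond 4 stroke→J1  (prefer integral on C1)
bond 0 stroke→GY1  (0-jn J1 has e-setter on 4)
bond 1 stroke→GY1  (GY1 both-in/both-out from 0)
bond 3 stroke→J2  (J2 flow already set via bond 1)

b0 →GY1
b1 →GY1
b2 →J2
b3 →J2
b4 →J1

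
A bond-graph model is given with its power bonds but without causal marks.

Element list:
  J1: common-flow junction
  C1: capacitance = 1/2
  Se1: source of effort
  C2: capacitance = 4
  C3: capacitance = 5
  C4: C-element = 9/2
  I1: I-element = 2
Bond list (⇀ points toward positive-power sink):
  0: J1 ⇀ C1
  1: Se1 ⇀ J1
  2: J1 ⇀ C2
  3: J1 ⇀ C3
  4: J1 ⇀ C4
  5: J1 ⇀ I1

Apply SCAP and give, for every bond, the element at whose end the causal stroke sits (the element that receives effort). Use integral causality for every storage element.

#0 |J1
#1 |J1
#2 |J1
#3 |J1
#4 |J1
#5 |I1

β1 |J1  (Se1: effort source, stroke at far end)
β0 |J1  (C1 outputs effort q/C1)
β2 |J1  (C2: C, integral causality)
β3 |J1  (C3: C, integral causality)
β4 |J1  (C4 integral (e out))
β5 |I1  (closing 1-jn rule on J1)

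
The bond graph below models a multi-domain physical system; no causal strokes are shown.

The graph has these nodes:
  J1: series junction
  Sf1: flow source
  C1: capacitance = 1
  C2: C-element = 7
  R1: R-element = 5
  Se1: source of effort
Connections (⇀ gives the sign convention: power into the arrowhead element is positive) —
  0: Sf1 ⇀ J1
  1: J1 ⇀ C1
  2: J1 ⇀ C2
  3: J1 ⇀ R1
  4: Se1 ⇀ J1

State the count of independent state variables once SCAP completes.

#0 stroke at Sf1  (Sf1: flow source, stroke at near end)
#4 stroke at J1  (Se1: effort source, stroke at far end)
#1 stroke at J1  (J1: bond 0 brought flow, rest push out)
#2 stroke at J1  (1-jn J1 has f-setter on 0)
#3 stroke at J1  (J1: bond 0 brought flow, rest push out)

2  (C1, C2 all integral)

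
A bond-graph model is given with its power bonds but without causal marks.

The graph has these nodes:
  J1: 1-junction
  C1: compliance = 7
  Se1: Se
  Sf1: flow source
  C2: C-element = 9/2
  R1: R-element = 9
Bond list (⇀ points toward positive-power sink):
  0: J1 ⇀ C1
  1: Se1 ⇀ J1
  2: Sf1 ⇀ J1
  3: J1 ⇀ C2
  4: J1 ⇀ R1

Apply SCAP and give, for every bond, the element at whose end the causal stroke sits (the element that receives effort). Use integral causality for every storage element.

b1 stroke→J1  (Se1 (Se) sets effort on bond)
b2 stroke→Sf1  (Sf1 (Sf) sets flow on bond)
b0 stroke→J1  (common-f at J1 fixed by 2)
b3 stroke→J1  (J1 flow already set via bond 2)
b4 stroke→J1  (1-jn J1 has f-setter on 2)

β0 →J1
β1 →J1
β2 →Sf1
β3 →J1
β4 →J1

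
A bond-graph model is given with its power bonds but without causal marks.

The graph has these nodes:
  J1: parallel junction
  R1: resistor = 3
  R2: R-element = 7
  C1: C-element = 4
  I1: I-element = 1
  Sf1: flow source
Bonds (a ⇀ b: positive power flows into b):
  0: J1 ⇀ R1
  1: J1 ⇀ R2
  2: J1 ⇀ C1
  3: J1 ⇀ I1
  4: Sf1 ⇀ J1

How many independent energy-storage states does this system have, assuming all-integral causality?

#4 stroke at Sf1  (Sf1 fixes flow; stroke at Sf1)
#2 stroke at J1  (C1: C, integral causality)
#0 stroke at R1  (0-jn J1 has e-setter on 2)
#1 stroke at R2  (common-e at J1 fixed by 2)
#3 stroke at I1  (J1: bond 2 brought effort, rest push out)

2  (C1, I1 all integral)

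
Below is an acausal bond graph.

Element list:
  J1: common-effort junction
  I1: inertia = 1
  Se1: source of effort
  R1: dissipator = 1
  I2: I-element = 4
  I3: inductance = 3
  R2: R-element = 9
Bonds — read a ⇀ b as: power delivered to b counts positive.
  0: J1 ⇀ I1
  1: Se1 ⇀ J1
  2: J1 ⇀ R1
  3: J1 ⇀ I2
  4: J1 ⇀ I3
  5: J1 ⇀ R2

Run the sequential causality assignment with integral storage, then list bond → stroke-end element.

β1 stroke at J1  (Se1 (Se) sets effort on bond)
β0 stroke at I1  (J1: bond 1 brought effort, rest push out)
β2 stroke at R1  (common-e at J1 fixed by 1)
β3 stroke at I2  (J1 effort already set via bond 1)
β4 stroke at I3  (J1 effort already set via bond 1)
β5 stroke at R2  (0-jn J1 has e-setter on 1)

bond 0 stroke at I1
bond 1 stroke at J1
bond 2 stroke at R1
bond 3 stroke at I2
bond 4 stroke at I3
bond 5 stroke at R2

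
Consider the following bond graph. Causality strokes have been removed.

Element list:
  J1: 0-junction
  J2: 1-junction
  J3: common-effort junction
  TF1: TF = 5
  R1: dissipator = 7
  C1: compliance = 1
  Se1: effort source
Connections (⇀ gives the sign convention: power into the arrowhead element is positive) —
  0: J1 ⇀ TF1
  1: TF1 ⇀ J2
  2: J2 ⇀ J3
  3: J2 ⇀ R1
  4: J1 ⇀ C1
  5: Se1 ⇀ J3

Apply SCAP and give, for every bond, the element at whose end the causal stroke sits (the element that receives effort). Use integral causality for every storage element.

b5 |J3  (Se1 (Se) sets effort on bond)
b2 |J2  (J3 effort already set via bond 5)
b4 |J1  (C1 outputs effort q/C1)
b0 |TF1  (common-e at J1 fixed by 4)
b1 |J2  (TF TF1: opposite of bond 0)
b3 |R1  (J2: last free bond brings flow in)

bond 0 |TF1
bond 1 |J2
bond 2 |J2
bond 3 |R1
bond 4 |J1
bond 5 |J3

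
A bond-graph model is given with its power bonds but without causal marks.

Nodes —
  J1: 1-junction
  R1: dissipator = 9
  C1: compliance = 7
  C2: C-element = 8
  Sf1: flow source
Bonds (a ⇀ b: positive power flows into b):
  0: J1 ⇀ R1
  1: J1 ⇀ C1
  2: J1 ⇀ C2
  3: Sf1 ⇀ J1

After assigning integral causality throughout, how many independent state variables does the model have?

β3 stroke→Sf1  (Sf1: flow source, stroke at near end)
β0 stroke→J1  (1-jn J1 has f-setter on 3)
β1 stroke→J1  (common-f at J1 fixed by 3)
β2 stroke→J1  (common-f at J1 fixed by 3)

2  (C1, C2 all integral)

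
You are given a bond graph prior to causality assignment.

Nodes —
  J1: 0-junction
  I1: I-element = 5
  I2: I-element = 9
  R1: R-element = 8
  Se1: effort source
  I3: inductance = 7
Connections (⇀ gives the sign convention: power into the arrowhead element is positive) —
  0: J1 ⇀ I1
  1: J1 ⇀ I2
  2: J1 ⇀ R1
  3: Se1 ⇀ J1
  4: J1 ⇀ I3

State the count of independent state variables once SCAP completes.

3  (I1, I2, I3 all integral)

bond 3 →J1  (Se1 fixes effort; stroke away)
bond 0 →I1  (0-jn J1 has e-setter on 3)
bond 1 →I2  (J1 effort already set via bond 3)
bond 2 →R1  (common-e at J1 fixed by 3)
bond 4 →I3  (0-jn J1 has e-setter on 3)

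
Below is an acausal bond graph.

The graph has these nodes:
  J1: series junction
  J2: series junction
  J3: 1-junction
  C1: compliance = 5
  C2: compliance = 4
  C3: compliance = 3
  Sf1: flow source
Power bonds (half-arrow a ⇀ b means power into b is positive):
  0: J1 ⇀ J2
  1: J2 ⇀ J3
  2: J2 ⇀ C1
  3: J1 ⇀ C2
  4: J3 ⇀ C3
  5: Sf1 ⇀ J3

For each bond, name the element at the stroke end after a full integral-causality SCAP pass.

b0 stroke at J2
b1 stroke at J3
b2 stroke at J2
b3 stroke at J1
b4 stroke at J3
b5 stroke at Sf1

β5 stroke→Sf1  (Sf1 fixes flow; stroke at Sf1)
β1 stroke→J3  (common-f at J3 fixed by 5)
β4 stroke→J3  (common-f at J3 fixed by 5)
β0 stroke→J2  (common-f at J2 fixed by 1)
β2 stroke→J2  (J2: bond 1 brought flow, rest push out)
β3 stroke→J1  (1-jn J1 has f-setter on 0)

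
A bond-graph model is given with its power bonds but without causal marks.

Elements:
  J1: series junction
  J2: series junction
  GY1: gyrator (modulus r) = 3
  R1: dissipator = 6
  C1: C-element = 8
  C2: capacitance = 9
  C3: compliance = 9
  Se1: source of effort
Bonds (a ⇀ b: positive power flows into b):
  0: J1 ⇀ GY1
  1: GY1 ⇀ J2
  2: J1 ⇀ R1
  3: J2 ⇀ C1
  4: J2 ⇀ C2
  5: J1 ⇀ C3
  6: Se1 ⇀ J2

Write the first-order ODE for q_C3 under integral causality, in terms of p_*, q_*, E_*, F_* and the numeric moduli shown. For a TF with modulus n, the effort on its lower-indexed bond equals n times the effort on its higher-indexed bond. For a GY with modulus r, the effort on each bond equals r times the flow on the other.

dq_C3/dt = -E_Se1/3 + q_C1/24 + q_C2/27

β6 stroke→J2  (source Se1 imposes e)
β3 stroke→J2  (C1 integral (e out))
β4 stroke→J2  (C2 integral (e out))
β1 stroke→GY1  (J2 needs exactly one f-in)
β0 stroke→GY1  (GY1: gyrator matches bond 1)
β2 stroke→J1  (J1: bond 0 brought flow, rest push out)
β5 stroke→J1  (J1: bond 0 brought flow, rest push out)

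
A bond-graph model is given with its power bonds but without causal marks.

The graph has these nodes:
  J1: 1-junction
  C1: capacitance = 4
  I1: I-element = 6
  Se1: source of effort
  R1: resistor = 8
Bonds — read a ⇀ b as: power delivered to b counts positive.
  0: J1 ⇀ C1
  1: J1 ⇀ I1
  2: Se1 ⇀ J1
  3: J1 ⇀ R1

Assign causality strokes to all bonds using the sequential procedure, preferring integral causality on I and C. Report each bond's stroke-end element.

b0 stroke at J1
b1 stroke at I1
b2 stroke at J1
b3 stroke at J1

β2 stroke→J1  (source Se1 imposes e)
β0 stroke→J1  (prefer integral on C1)
β1 stroke→I1  (I1 outputs flow p/I1)
β3 stroke→J1  (J1: bond 1 brought flow, rest push out)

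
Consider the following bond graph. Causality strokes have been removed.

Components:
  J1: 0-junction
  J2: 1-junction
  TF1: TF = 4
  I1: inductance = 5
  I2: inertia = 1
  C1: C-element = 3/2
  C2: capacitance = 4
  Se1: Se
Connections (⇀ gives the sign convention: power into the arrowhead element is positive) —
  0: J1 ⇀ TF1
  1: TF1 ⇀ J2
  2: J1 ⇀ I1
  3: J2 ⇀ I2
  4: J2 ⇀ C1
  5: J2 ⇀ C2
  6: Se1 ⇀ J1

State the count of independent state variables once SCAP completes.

4  (C1, C2, I1, I2 all integral)

bond 6 stroke at J1  (Se1: effort source, stroke at far end)
bond 0 stroke at TF1  (common-e at J1 fixed by 6)
bond 2 stroke at I1  (J1: bond 6 brought effort, rest push out)
bond 1 stroke at J2  (TF1: transformer flips bond 0)
bond 3 stroke at I2  (I2 integral (f out))
bond 4 stroke at J2  (1-jn J2 has f-setter on 3)
bond 5 stroke at J2  (common-f at J2 fixed by 3)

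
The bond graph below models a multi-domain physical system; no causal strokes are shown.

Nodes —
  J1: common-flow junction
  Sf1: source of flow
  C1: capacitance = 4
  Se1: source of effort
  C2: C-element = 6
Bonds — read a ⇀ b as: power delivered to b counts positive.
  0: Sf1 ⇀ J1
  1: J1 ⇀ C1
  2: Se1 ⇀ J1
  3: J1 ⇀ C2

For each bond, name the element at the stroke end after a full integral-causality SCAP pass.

β0 stroke→Sf1  (Sf1 (Sf) sets flow on bond)
β2 stroke→J1  (Se1: effort source, stroke at far end)
β1 stroke→J1  (1-jn J1 has f-setter on 0)
β3 stroke→J1  (J1: bond 0 brought flow, rest push out)

b0 stroke→Sf1
b1 stroke→J1
b2 stroke→J1
b3 stroke→J1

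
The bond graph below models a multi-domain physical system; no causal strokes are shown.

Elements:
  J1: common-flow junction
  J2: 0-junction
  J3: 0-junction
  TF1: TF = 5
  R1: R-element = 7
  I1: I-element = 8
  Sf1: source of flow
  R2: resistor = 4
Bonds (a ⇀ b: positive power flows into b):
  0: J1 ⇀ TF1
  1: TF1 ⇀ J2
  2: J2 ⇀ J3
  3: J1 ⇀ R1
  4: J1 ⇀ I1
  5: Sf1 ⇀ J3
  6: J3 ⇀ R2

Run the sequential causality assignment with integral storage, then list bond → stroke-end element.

b5 stroke at Sf1  (Sf1: flow source, stroke at near end)
b4 stroke at I1  (I1: I, integral causality)
b0 stroke at J1  (1-jn J1 has f-setter on 4)
b3 stroke at J1  (common-f at J1 fixed by 4)
b1 stroke at TF1  (TF TF1: opposite of bond 0)
b2 stroke at J2  (closing 0-jn rule on J2)
b6 stroke at J3  (closing 0-jn rule on J3)

β0 stroke→J1
β1 stroke→TF1
β2 stroke→J2
β3 stroke→J1
β4 stroke→I1
β5 stroke→Sf1
β6 stroke→J3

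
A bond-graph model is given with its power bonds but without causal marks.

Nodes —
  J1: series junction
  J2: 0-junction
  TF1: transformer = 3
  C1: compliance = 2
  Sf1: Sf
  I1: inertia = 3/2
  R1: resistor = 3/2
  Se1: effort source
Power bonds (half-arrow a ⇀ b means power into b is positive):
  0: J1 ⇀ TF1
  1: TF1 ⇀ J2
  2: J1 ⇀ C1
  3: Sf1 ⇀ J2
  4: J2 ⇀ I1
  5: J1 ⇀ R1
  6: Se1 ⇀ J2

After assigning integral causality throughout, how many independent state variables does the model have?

bond 3 stroke→Sf1  (Sf1 fixes flow; stroke at Sf1)
bond 6 stroke→J2  (source Se1 imposes e)
bond 1 stroke→TF1  (0-jn J2 has e-setter on 6)
bond 4 stroke→I1  (common-e at J2 fixed by 6)
bond 0 stroke→J1  (TF TF1: opposite of bond 1)
bond 2 stroke→J1  (C1 outputs effort q/C1)
bond 5 stroke→R1  (closing 1-jn rule on J1)

2  (C1, I1 all integral)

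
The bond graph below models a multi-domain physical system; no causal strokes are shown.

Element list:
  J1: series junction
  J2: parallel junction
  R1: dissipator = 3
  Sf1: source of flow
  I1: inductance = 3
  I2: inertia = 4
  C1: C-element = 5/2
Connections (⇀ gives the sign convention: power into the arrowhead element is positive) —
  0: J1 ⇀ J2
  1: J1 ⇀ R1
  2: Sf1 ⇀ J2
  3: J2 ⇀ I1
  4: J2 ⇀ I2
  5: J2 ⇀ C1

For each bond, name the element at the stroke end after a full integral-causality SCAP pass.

β2 stroke at Sf1  (source Sf1 imposes f)
β3 stroke at I1  (I1 outputs flow p/I1)
β4 stroke at I2  (I2 outputs flow p/I2)
β5 stroke at J2  (prefer integral on C1)
β0 stroke at J1  (0-jn J2 has e-setter on 5)
β1 stroke at R1  (J1: last free bond brings flow in)

#0 stroke→J1
#1 stroke→R1
#2 stroke→Sf1
#3 stroke→I1
#4 stroke→I2
#5 stroke→J2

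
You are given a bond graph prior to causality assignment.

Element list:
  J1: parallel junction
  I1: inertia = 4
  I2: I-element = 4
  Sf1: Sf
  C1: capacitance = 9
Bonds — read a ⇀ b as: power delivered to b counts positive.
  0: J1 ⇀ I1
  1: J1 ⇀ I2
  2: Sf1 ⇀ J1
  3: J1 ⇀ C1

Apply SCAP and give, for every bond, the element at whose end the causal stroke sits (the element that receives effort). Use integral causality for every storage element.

#2 →Sf1  (Sf1 fixes flow; stroke at Sf1)
#0 →I1  (I1 integral (f out))
#1 →I2  (I2: I, integral causality)
#3 →J1  (J1 needs exactly one e-in)

#0 |I1
#1 |I2
#2 |Sf1
#3 |J1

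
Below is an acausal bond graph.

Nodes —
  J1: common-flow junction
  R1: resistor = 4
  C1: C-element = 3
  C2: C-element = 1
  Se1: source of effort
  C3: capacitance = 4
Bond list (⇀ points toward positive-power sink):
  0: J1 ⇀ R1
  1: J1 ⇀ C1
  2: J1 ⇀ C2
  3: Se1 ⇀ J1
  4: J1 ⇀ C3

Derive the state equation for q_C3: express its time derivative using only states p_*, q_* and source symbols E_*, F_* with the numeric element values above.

β3 |J1  (Se1 (Se) sets effort on bond)
β1 |J1  (prefer integral on C1)
β2 |J1  (C2 integral (e out))
β4 |J1  (C3: C, integral causality)
β0 |R1  (closing 1-jn rule on J1)

dq_C3/dt = E_Se1/4 - q_C1/12 - q_C2/4 - q_C3/16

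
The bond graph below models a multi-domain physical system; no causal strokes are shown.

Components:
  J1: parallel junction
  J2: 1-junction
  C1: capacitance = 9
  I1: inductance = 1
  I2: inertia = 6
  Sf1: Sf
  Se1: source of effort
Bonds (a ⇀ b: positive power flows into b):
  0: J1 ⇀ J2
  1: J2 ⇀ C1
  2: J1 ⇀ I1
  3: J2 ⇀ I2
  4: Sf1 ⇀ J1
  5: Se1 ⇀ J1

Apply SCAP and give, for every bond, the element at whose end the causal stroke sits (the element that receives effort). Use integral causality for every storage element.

b0 stroke at J2
b1 stroke at J2
b2 stroke at I1
b3 stroke at I2
b4 stroke at Sf1
b5 stroke at J1

β4 stroke at Sf1  (Sf1 fixes flow; stroke at Sf1)
β5 stroke at J1  (Se1 (Se) sets effort on bond)
β0 stroke at J2  (0-jn J1 has e-setter on 5)
β2 stroke at I1  (0-jn J1 has e-setter on 5)
β1 stroke at J2  (prefer integral on C1)
β3 stroke at I2  (J2 needs exactly one f-in)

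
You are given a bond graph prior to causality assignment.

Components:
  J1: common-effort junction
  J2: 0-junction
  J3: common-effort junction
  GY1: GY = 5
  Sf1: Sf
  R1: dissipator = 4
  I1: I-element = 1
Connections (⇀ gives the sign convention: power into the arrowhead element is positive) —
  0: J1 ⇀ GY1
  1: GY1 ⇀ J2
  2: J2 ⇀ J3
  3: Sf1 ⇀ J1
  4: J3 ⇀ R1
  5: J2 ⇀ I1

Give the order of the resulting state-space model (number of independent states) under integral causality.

1  (I1 all integral)

bond 3 →Sf1  (source Sf1 imposes f)
bond 0 →J1  (closing 0-jn rule on J1)
bond 1 →J2  (GY1 both-in/both-out from 0)
bond 2 →J3  (common-e at J2 fixed by 1)
bond 5 →I1  (J2 effort already set via bond 1)
bond 4 →R1  (J3 effort already set via bond 2)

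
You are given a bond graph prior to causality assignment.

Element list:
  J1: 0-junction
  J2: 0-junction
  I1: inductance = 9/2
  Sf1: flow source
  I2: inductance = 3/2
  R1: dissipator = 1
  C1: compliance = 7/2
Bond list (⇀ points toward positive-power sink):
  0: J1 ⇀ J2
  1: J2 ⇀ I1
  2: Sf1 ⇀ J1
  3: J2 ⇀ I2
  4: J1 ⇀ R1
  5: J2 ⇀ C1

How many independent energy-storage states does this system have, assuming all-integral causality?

3  (C1, I1, I2 all integral)

b2 stroke→Sf1  (Sf1 fixes flow; stroke at Sf1)
b1 stroke→I1  (prefer integral on I1)
b3 stroke→I2  (I2 integral (f out))
b5 stroke→J2  (prefer integral on C1)
b0 stroke→J1  (J2 effort already set via bond 5)
b4 stroke→R1  (J1 effort already set via bond 0)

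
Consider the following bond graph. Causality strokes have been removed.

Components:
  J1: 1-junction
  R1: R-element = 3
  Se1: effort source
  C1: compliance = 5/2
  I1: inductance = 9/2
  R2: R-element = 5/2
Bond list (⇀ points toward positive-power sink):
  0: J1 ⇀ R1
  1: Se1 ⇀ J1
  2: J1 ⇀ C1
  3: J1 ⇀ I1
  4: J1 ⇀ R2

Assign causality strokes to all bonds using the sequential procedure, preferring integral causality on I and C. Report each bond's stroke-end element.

b0 →J1
b1 →J1
b2 →J1
b3 →I1
b4 →J1

bond 1 →J1  (Se1 fixes effort; stroke away)
bond 2 →J1  (C1 outputs effort q/C1)
bond 3 →I1  (I1: I, integral causality)
bond 0 →J1  (J1 flow already set via bond 3)
bond 4 →J1  (1-jn J1 has f-setter on 3)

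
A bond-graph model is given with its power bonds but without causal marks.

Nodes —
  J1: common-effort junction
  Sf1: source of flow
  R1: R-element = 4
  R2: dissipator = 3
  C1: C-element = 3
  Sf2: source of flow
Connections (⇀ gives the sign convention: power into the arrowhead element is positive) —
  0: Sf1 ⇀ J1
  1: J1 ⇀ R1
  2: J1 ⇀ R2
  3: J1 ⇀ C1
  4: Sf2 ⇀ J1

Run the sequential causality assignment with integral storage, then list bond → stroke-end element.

β0 stroke at Sf1  (Sf1: flow source, stroke at near end)
β4 stroke at Sf2  (source Sf2 imposes f)
β3 stroke at J1  (C1 integral (e out))
β1 stroke at R1  (J1: bond 3 brought effort, rest push out)
β2 stroke at R2  (0-jn J1 has e-setter on 3)

β0 |Sf1
β1 |R1
β2 |R2
β3 |J1
β4 |Sf2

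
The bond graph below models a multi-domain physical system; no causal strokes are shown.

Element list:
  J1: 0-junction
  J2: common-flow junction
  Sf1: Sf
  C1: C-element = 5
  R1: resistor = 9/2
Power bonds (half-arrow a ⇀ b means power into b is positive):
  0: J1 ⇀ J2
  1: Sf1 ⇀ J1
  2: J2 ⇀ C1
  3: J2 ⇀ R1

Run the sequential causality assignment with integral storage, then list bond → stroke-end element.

β0 →J1
β1 →Sf1
β2 →J2
β3 →J2

β1 stroke→Sf1  (source Sf1 imposes f)
β0 stroke→J1  (only one effort-in slot at J1)
β2 stroke→J2  (J2 flow already set via bond 0)
β3 stroke→J2  (J2 flow already set via bond 0)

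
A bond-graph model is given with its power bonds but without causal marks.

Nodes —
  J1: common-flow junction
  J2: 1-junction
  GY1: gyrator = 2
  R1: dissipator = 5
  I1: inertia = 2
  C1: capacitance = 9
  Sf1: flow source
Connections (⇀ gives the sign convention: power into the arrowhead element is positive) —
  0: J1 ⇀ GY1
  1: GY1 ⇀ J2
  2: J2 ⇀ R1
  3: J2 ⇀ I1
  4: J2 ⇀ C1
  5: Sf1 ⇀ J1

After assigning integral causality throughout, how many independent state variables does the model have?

b5 stroke at Sf1  (source Sf1 imposes f)
b0 stroke at J1  (1-jn J1 has f-setter on 5)
b1 stroke at J2  (GY1 both-in/both-out from 0)
b3 stroke at I1  (I1 integral (f out))
b2 stroke at J2  (common-f at J2 fixed by 3)
b4 stroke at J2  (common-f at J2 fixed by 3)

2  (C1, I1 all integral)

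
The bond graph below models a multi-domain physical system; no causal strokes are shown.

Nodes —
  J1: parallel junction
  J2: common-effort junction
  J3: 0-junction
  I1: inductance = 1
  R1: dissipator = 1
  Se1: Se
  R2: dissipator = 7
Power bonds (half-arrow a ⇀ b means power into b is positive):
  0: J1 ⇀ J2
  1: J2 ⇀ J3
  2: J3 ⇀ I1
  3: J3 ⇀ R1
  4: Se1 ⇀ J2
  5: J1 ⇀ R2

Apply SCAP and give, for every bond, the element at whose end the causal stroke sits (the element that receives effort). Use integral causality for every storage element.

bond 4 stroke→J2  (Se1 fixes effort; stroke away)
bond 0 stroke→J1  (J2 effort already set via bond 4)
bond 1 stroke→J3  (J2 effort already set via bond 4)
bond 2 stroke→I1  (J3 effort already set via bond 1)
bond 3 stroke→R1  (common-e at J3 fixed by 1)
bond 5 stroke→R2  (J1: bond 0 brought effort, rest push out)

#0 stroke at J1
#1 stroke at J3
#2 stroke at I1
#3 stroke at R1
#4 stroke at J2
#5 stroke at R2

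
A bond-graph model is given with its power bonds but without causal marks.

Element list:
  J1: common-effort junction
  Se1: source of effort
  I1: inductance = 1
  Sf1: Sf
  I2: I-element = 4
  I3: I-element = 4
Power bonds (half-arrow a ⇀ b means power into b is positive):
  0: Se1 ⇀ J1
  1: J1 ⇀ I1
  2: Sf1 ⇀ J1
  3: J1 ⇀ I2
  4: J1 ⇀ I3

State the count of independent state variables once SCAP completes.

3  (I1, I2, I3 all integral)

β0 →J1  (source Se1 imposes e)
β2 →Sf1  (Sf1 fixes flow; stroke at Sf1)
β1 →I1  (J1 effort already set via bond 0)
β3 →I2  (J1 effort already set via bond 0)
β4 →I3  (J1: bond 0 brought effort, rest push out)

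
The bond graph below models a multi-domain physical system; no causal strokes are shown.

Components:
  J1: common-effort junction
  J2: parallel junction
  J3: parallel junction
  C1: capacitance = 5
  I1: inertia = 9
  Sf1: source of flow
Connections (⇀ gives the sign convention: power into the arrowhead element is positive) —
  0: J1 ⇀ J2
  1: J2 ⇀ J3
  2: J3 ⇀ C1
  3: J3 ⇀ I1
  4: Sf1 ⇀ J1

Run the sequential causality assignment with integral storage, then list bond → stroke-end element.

b4 |Sf1  (source Sf1 imposes f)
b0 |J1  (J1 needs exactly one e-in)
b1 |J2  (only one effort-in slot at J2)
b2 |J3  (prefer integral on C1)
b3 |I1  (J3 effort already set via bond 2)

b0 |J1
b1 |J2
b2 |J3
b3 |I1
b4 |Sf1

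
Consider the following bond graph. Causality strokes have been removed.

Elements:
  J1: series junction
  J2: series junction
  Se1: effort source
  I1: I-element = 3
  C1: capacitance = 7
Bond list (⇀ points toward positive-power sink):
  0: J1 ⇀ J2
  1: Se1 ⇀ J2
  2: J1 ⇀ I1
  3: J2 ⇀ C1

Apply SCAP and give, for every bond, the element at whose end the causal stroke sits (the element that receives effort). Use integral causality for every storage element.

b1 stroke→J2  (Se1 fixes effort; stroke away)
b2 stroke→I1  (I1 outputs flow p/I1)
b0 stroke→J1  (J1: bond 2 brought flow, rest push out)
b3 stroke→J2  (common-f at J2 fixed by 0)

β0 →J1
β1 →J2
β2 →I1
β3 →J2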